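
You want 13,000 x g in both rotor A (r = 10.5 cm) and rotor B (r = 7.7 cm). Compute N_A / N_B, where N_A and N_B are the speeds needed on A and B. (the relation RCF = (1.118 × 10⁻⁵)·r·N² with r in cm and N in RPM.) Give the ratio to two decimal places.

At fixed RCF, N ∝ 1/√r, so N_A/N_B = √(r_B/r_A) = √(7.7/10.5) = √0.733333 = 0.8563.

0.86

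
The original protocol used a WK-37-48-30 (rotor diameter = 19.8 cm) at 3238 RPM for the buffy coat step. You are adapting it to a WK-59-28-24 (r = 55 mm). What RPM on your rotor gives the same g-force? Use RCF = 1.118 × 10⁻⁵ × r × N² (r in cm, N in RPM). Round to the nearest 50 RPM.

Original rotor: r = 19.8 / 2 = 9.9 cm
RCF_original = 1.118 × 10⁻⁵ × 9.9 × (3238)² = 1.118 × 10⁻⁵ × 9.9 × 10,484,644 ≈ 1,160.5 × g
Your rotor: r = 55 mm = 5.5 cm
1,160.5 = 1.118 × 10⁻⁵ × 5.5 × N²
N² = 1,160.5 / (6.149 × 10⁻⁵) = 18,872,987
N ≈ √18,872,987 ≈ 4,344.3

≈ 4350 RPM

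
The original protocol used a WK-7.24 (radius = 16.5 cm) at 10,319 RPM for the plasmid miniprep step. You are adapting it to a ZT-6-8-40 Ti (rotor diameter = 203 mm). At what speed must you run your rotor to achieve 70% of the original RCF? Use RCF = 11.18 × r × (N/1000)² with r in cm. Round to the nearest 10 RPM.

11010 RPM

RCF = 11.18 × r × (N/1000)²
RCF_original = 11.18 × 16.5 × (10.319)² = 11.18 × 16.5 × 106.481761 ≈ 19,642.7 × g
Target RCF = 0.7 × 19,642.7 ≈ 13,749.9 × g
Your rotor: r = 203 mm / 2 = 101.5 mm = 10.15 cm
13,749.9 = 11.18 × 10.15 × (N/1000)²
(N/1000)² = 13,749.9 / 113.477 = 121.169
N = 1000 × √121.169 ≈ 11,007.7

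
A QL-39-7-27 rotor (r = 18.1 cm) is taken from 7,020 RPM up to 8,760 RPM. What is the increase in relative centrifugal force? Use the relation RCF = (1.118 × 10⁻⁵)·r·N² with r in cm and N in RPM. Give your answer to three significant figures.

≈ 5560 x g

RCF₁ = 1.118 × 10⁻⁵ × 18.1 × (7020)² = 1.118 × 10⁻⁵ × 18.1 × 49,280,400 ≈ 9,972.3 × g
RCF₂ = 1.118 × 10⁻⁵ × 18.1 × (8760)² = 1.118 × 10⁻⁵ × 18.1 × 76,737,600 ≈ 15,528.5 × g
Increase = 15,528.5 − 9,972.3 = 5,556.2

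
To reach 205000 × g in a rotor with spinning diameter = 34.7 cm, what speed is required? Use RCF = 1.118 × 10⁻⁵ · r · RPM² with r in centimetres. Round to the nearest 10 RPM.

r = 34.7 / 2 = 17.35 cm
RCF = 1.118 × 10⁻⁵ × r × N²
205,000 = 1.118 × 10⁻⁵ × 17.35 × N²
N² = 205,000 / (19.3973 × 10⁻⁵) = 1,056,848,118
N ≈ √1,056,848,118 ≈ 32,509.2

N ≈ 32510 RPM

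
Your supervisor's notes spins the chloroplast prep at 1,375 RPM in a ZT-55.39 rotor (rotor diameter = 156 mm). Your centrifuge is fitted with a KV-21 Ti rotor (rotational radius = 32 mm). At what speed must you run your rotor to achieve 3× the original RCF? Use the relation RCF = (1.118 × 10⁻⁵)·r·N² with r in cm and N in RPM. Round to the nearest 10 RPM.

3720 RPM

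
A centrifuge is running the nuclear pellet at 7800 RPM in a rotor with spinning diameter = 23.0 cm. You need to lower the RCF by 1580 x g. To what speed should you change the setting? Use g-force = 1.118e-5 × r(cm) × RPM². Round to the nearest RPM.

N₂ ≈ 6968 RPM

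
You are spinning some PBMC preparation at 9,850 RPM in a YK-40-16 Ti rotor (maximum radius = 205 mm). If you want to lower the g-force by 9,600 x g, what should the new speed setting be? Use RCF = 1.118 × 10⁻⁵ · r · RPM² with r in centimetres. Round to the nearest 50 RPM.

r = 205 mm = 20.5 cm
Current RCF = 1.118 × 10⁻⁵ × 20.5 × (9850)² = 1.118 × 10⁻⁵ × 20.5 × 97,022,500 ≈ 22,236.6 × g
Target RCF = 22,236.6 − 9,600 = 12,636.6 × g
N² = 12,636.6 / (22.919 × 10⁻⁵) = 55,135,913
N ≈ √55,135,913 ≈ 7,425.4

≈ 7450 RPM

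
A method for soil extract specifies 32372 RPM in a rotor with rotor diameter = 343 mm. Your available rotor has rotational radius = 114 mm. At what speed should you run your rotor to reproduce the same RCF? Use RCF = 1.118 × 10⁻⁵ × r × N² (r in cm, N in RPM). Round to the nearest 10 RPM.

39710 RPM

Original rotor: r = 343 mm / 2 = 171.5 mm = 17.15 cm
RCF = 1.118 × 10⁻⁵ × r × N²
RCF_original = 1.118 × 10⁻⁵ × 17.15 × (32372)² = 1.118 × 10⁻⁵ × 17.15 × 1,047,946,384 ≈ 200,930.1 × g
Your rotor: r = 114 mm = 11.4 cm
200,930.1 = 1.118 × 10⁻⁵ × 11.4 × N²
N² = 200,930.1 / (12.7452 × 10⁻⁵) = 1,576,515,865
N ≈ √1,576,515,865 ≈ 39,705.4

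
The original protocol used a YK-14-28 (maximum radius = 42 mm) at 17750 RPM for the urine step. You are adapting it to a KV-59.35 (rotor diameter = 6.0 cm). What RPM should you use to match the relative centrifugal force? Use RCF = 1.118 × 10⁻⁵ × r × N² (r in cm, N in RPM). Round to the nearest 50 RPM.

≈ 21000 RPM

Original rotor: r = 42 mm = 4.2 cm
RCF_original = 1.118 × 10⁻⁵ × 4.2 × (17750)² = 1.118 × 10⁻⁵ × 4.2 × 315,062,500 ≈ 14,794.1 × g
Your rotor: r = 6.0 / 2 = 3 cm
14,794.1 = 1.118 × 10⁻⁵ × 3 × N²
N² = 14,794.1 / (3.354 × 10⁻⁵) = 441,088,253
N ≈ √441,088,253 ≈ 21,002.1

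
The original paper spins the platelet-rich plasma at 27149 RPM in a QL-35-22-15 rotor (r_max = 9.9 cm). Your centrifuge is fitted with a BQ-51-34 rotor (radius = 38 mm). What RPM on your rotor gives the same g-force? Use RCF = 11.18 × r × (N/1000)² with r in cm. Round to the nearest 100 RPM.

43800 RPM

RCF = 11.18 × r × (N/1000)²
RCF_original = 11.18 × 9.9 × (27.149)² = 11.18 × 9.9 × 737.068201 ≈ 81,580.2 × g
Your rotor: r = 38 mm = 3.8 cm
81,580.2 = 11.18 × 3.8 × (N/1000)²
(N/1000)² = 81,580.2 / 42.484 = 1920.257
N = 1000 × √1920.257 ≈ 43,820.7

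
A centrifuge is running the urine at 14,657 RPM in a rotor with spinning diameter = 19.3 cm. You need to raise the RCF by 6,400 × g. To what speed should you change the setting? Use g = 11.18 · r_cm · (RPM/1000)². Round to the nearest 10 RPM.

16560 RPM

r = 19.3 / 2 = 9.65 cm
Current RCF = 11.18 × 9.65 × (14.657)² = 11.18 × 9.65 × 214.827649 ≈ 23,177.1 × g
Target RCF = 23,177.1 + 6,400 = 29,577.1 × g
(N/1000)² = 29,577.1 / 107.887 = 274.1489
N = 1000 × √274.1489 ≈ 16,557.4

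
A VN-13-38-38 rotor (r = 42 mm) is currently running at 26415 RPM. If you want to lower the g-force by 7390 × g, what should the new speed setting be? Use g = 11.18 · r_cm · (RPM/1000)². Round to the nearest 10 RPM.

N₂ ≈ 23250 RPM

r = 42 mm = 4.2 cm
Current RCF = 11.18 × 4.2 × (26.415)² = 11.18 × 4.2 × 697.752225 ≈ 32,763.7 × g
Target RCF = 32,763.7 − 7,390 = 25,373.7 × g
(N/1000)² = 25,373.7 / 46.956 = 540.3718
N = 1000 × √540.3718 ≈ 23,245.9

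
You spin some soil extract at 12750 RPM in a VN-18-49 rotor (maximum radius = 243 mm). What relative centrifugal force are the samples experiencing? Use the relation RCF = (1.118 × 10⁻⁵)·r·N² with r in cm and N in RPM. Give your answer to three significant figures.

≈ 44200 x g

r = 243 mm = 24.3 cm
RCF = 1.118 × 10⁻⁵ × 24.3 × (12750)² = 1.118 × 10⁻⁵ × 24.3 × 162,562,500 ≈ 44,164 × g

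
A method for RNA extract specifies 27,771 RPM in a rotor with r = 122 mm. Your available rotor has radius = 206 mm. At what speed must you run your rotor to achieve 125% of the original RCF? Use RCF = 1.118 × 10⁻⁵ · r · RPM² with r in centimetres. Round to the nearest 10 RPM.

Original rotor: r = 122 mm = 12.2 cm
RCF_original = 1.118 × 10⁻⁵ × 12.2 × (27771)² = 1.118 × 10⁻⁵ × 12.2 × 771,228,441 ≈ 105,192.5 × g
Target RCF = 1.25 × 105,192.5 ≈ 131,490.6 × g
Your rotor: r = 206 mm = 20.6 cm
131,490.6 = 1.118 × 10⁻⁵ × 20.6 × N²
N² = 131,490.6 / (23.0308 × 10⁻⁵) = 570,933,706
N ≈ √570,933,706 ≈ 23,894.2

≈ 23890 RPM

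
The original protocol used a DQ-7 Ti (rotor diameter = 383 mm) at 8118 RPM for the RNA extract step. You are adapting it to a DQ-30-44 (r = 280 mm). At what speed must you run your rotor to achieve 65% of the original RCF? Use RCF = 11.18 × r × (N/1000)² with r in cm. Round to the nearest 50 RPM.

Original rotor: r = 383 mm / 2 = 191.5 mm = 19.15 cm
RCF = 11.18 × r × (N/1000)²
RCF_original = 11.18 × 19.15 × (8.118)² = 11.18 × 19.15 × 65.901924 ≈ 14,109.4 × g
Target RCF = 0.65 × 14,109.4 ≈ 9,171.1 × g
Your rotor: r = 280 mm = 28.0 cm
9,171.1 = 11.18 × 28 × (N/1000)²
(N/1000)² = 9,171.1 / 313.04 = 29.29689
N = 1000 × √29.29689 ≈ 5,412.7

≈ 5400 RPM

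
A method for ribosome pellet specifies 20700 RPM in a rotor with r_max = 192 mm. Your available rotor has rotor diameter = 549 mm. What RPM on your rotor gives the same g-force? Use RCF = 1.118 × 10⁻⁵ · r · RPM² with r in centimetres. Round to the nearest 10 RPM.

≈ 17310 RPM

Original rotor: r = 192 mm = 19.2 cm
RCF_original = 1.118 × 10⁻⁵ × 19.2 × (20700)² = 1.118 × 10⁻⁵ × 19.2 × 428,490,000 ≈ 91,977.9 × g
Your rotor: r = 549 mm / 2 = 274.5 mm = 27.45 cm
91,977.9 = 1.118 × 10⁻⁵ × 27.45 × N²
N² = 91,977.9 / (30.6891 × 10⁻⁵) = 299,708,691
N ≈ √299,708,691 ≈ 17,312.1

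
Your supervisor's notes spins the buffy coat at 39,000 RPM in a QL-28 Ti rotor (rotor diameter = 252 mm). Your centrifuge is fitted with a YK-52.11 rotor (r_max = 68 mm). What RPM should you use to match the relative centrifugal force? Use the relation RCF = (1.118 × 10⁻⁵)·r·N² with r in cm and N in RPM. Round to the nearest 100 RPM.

≈ 53100 RPM

Original rotor: r = 252 mm / 2 = 126 mm = 12.6 cm
RCF_original = 1.118 × 10⁻⁵ × 12.6 × (39000)² = 1.118 × 10⁻⁵ × 12.6 × 1,521,000,000 ≈ 214,260.2 × g
Your rotor: r = 68 mm = 6.8 cm
214,260.2 = 1.118 × 10⁻⁵ × 6.8 × N²
N² = 214,260.2 / (7.6024 × 10⁻⁵) = 2,818,323,161
N ≈ √2,818,323,161 ≈ 53,087.9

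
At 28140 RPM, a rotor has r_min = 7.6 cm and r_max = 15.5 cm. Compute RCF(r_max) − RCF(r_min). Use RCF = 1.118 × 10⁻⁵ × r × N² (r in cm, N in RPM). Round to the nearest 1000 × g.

≈ 70000 x g

RCF_max = 1.118 × 10⁻⁵ × 15.5 × (28140)² = 1.118 × 10⁻⁵ × 15.5 × 791,859,600 ≈ 137,221.4 × g
RCF_min = 1.118 × 10⁻⁵ × 7.6 × (28140)² = 1.118 × 10⁻⁵ × 7.6 × 791,859,600 ≈ 67,282.7 × g
ΔRCF = 137,221.4 − 67,282.7 = 69,938.7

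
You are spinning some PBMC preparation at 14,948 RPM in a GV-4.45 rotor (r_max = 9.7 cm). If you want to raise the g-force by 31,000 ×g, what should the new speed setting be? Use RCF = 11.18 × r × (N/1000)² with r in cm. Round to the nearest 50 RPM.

22550 RPM

Current RCF = 11.18 × 9.7 × (14.948)² = 11.18 × 9.7 × 223.442704 ≈ 24,231.5 × g
Target RCF = 24,231.5 + 31,000 = 55,231.5 × g
(N/1000)² = 55,231.5 / 108.446 = 509.2996
N = 1000 × √509.2996 ≈ 22,567.7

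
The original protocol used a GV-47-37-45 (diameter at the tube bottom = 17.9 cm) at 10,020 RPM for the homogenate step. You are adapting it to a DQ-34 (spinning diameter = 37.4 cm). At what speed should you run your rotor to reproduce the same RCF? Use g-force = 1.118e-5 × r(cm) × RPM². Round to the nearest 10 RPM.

≈ 6930 RPM

Original rotor: r = 17.9 / 2 = 8.95 cm
RCF = 1.118 × 10⁻⁵ × r × N²
RCF_original = 1.118 × 10⁻⁵ × 8.95 × (10020)² = 1.118 × 10⁻⁵ × 8.95 × 100,400,400 ≈ 10,046.2 × g
Your rotor: r = 37.4 / 2 = 18.7 cm
10,046.2 = 1.118 × 10⁻⁵ × 18.7 × N²
N² = 10,046.2 / (20.9066 × 10⁻⁵) = 48,052,768
N ≈ √48,052,768 ≈ 6,932.0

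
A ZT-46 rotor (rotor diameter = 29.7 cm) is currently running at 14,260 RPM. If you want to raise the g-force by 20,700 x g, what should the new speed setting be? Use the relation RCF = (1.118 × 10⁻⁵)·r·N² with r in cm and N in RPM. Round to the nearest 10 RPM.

≈ 18110 RPM

r = 29.7 / 2 = 14.85 cm
Current RCF = 1.118 × 10⁻⁵ × 14.85 × (14260)² = 1.118 × 10⁻⁵ × 14.85 × 203,347,600 ≈ 33,760.4 × g
Target RCF = 33,760.4 + 20,700 = 54,460.4 × g
N² = 54,460.4 / (16.6023 × 10⁻⁵) = 328,029,249
N ≈ √328,029,249 ≈ 18,111.6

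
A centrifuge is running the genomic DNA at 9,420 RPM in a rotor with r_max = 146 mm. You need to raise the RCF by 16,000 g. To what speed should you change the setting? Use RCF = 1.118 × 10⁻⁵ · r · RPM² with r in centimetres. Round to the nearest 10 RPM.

r = 146 mm = 14.6 cm
Current RCF = 1.118 × 10⁻⁵ × 14.6 × (9420)² = 1.118 × 10⁻⁵ × 14.6 × 88,736,400 ≈ 14,484.3 × g
Target RCF = 14,484.3 + 16,000 = 30,484.3 × g
N² = 30,484.3 / (16.3228 × 10⁻⁵) = 186,759,012
N ≈ √186,759,012 ≈ 13,666.0

N₂ ≈ 13670 RPM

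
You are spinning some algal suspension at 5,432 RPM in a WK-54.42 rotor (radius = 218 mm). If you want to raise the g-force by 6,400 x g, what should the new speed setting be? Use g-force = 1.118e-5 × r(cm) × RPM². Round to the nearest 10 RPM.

r = 218 mm = 21.8 cm
Current RCF = 1.118 × 10⁻⁵ × 21.8 × (5432)² = 1.118 × 10⁻⁵ × 21.8 × 29,506,624 ≈ 7,191.5 × g
Target RCF = 7,191.5 + 6,400 = 13,591.5 × g
N² = 13,591.5 / (24.3724 × 10⁻⁵) = 55,765,948
N ≈ √55,765,948 ≈ 7,467.7

≈ 7470 RPM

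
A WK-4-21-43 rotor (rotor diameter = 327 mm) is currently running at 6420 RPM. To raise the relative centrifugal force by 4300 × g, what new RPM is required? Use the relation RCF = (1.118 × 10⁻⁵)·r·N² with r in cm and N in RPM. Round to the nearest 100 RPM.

≈ 8000 RPM

r = 327 mm / 2 = 163.5 mm = 16.35 cm
Current RCF = 1.118 × 10⁻⁵ × 16.35 × (6420)² = 1.118 × 10⁻⁵ × 16.35 × 41,216,400 ≈ 7,534.1 × g
Target RCF = 7,534.1 + 4,300 = 11,834.1 × g
N² = 11,834.1 / (18.2793 × 10⁻⁵) = 64,740,444
N ≈ √64,740,444 ≈ 8,046.1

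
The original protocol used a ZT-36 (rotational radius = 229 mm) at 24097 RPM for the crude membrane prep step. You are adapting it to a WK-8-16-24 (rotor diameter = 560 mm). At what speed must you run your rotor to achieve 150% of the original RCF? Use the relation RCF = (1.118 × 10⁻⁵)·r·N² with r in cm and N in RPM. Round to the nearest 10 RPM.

26690 RPM

Original rotor: r = 229 mm = 22.9 cm
RCF_original = 1.118 × 10⁻⁵ × 22.9 × (24097)² = 1.118 × 10⁻⁵ × 22.9 × 580,665,409 ≈ 148,663.1 × g
Target RCF = 1.5 × 148,663.1 ≈ 222,994.7 × g
Your rotor: r = 560 mm / 2 = 280 mm = 28 cm
222,994.7 = 1.118 × 10⁻⁵ × 28 × N²
N² = 222,994.7 / (31.304 × 10⁻⁵) = 712,352,096
N ≈ √712,352,096 ≈ 26,689.9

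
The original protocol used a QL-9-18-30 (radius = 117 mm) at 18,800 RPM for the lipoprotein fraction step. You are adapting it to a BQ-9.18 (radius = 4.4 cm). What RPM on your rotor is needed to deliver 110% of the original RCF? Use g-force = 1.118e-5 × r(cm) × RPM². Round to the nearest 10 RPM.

Original rotor: r = 117 mm = 11.7 cm
RCF_original = 1.118 × 10⁻⁵ × 11.7 × (18800)² = 1.118 × 10⁻⁵ × 11.7 × 353,440,000 ≈ 46,232.1 × g
Target RCF = 1.1 × 46,232.1 ≈ 50,855.3 × g
50,855.3 = 1.118 × 10⁻⁵ × 4.4 × N²
N² = 50,855.3 / (4.9192 × 10⁻⁵) = 1,033,812,409
N ≈ √1,033,812,409 ≈ 32,153.0

32150 RPM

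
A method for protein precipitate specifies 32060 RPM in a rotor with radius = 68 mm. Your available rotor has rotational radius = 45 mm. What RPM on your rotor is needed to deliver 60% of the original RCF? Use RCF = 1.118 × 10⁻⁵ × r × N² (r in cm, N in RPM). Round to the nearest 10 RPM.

Original rotor: r = 68 mm = 6.8 cm
RCF_original = 1.118 × 10⁻⁵ × 6.8 × (32060)² = 1.118 × 10⁻⁵ × 6.8 × 1,027,843,600 ≈ 78,140.8 × g
Target RCF = 0.6 × 78,140.8 ≈ 46,884.5 × g
Your rotor: r = 45 mm = 4.5 cm
46,884.5 = 1.118 × 10⁻⁵ × 4.5 × N²
N² = 46,884.5 / (5.031 × 10⁻⁵) = 931,912,145
N ≈ √931,912,145 ≈ 30,527.2

≈ 30530 RPM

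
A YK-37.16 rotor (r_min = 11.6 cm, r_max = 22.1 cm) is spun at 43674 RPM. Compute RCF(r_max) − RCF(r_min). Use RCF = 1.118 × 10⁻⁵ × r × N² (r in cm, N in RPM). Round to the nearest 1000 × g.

RCF_max = 1.118 × 10⁻⁵ × 22.1 × (43674)² = 1.118 × 10⁻⁵ × 22.1 × 1,907,418,276 ≈ 471,281.1 × g
RCF_min = 1.118 × 10⁻⁵ × 11.6 × (43674)² = 1.118 × 10⁻⁵ × 11.6 × 1,907,418,276 ≈ 247,369.3 × g
ΔRCF = 471,281.1 − 247,369.3 = 223,911.8

ΔRCF ≈ 224000 g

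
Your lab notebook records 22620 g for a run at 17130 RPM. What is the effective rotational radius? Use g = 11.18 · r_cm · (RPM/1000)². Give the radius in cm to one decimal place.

22620 = 11.18 × r × (17.13)²
r = 22620 / (11.18 × 293.4369) = 22620 / 3280.625 ≈ 6.895 cm

r ≈ 6.9 cm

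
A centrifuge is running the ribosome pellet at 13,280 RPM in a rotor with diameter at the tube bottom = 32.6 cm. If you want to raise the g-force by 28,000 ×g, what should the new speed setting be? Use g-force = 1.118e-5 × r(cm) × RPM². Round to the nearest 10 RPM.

18170 RPM

r = 32.6 / 2 = 16.3 cm
Current RCF = 1.118 × 10⁻⁵ × 16.3 × (13280)² = 1.118 × 10⁻⁵ × 16.3 × 176,358,400 ≈ 32,138.5 × g
Target RCF = 32,138.5 + 28,000 = 60,138.5 × g
N² = 60,138.5 / (18.2234 × 10⁻⁵) = 330,007,024
N ≈ √330,007,024 ≈ 18,166.1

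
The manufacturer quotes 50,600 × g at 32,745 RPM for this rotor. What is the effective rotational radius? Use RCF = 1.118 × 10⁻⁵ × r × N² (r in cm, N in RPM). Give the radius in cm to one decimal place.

r ≈ 4.2 cm

50600 = 1.118 × 10⁻⁵ × r × (32745)²
r = 50600 / (1.118 × 10⁻⁵ × 1,072,235,025) = 50600 / 11987.59 ≈ 4.221 cm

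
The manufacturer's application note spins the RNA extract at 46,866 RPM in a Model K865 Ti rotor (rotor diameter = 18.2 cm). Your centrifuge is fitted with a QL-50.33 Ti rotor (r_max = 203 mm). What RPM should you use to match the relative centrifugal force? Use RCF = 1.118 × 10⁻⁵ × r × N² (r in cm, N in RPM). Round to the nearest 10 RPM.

Original rotor: r = 18.2 / 2 = 9.1 cm
RCF = 1.118 × 10⁻⁵ × r × N²
RCF_original = 1.118 × 10⁻⁵ × 9.1 × (46866)² = 1.118 × 10⁻⁵ × 9.1 × 2,196,421,956 ≈ 223,459.6 × g
Your rotor: r = 203 mm = 20.3 cm
223,459.6 = 1.118 × 10⁻⁵ × 20.3 × N²
N² = 223,459.6 / (22.6954 × 10⁻⁵) = 984,603,047
N ≈ √984,603,047 ≈ 31,378.4

≈ 31380 RPM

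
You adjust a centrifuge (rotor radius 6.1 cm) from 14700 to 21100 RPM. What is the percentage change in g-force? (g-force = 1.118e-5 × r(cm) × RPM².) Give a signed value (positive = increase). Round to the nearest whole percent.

RCF ∝ N², so the ratio is (21100/14700)² = (1.435374)² = 2.0603.
Change = 2.0603 − 1 = +1.0603 → +106.0%.

+106%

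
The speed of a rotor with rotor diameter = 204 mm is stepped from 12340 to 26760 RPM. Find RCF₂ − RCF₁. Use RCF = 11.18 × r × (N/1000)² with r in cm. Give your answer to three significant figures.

r = 204 mm / 2 = 102 mm = 10.2 cm
RCF₁ = 11.18 × 10.2 × (12.34)² = 11.18 × 10.2 × 152.2756 ≈ 17,364.9 × g
RCF₂ = 11.18 × 10.2 × (26.76)² = 11.18 × 10.2 × 716.0976 ≈ 81,660.9 × g
Increase = 81,660.9 − 17,364.9 = 64,296

64300 g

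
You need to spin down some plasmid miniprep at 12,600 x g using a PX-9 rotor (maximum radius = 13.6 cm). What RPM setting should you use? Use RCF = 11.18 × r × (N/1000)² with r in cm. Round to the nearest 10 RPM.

N ≈ 9100 RPM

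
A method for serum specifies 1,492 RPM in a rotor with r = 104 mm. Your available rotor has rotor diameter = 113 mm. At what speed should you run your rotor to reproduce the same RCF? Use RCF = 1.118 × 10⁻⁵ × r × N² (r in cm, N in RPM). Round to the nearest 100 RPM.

Original rotor: r = 104 mm = 10.4 cm
RCF_original = 1.118 × 10⁻⁵ × 10.4 × (1492)² = 1.118 × 10⁻⁵ × 10.4 × 2,226,064 ≈ 258.8 × g
Your rotor: r = 113 mm / 2 = 56.5 mm = 5.65 cm
258.8 = 1.118 × 10⁻⁵ × 5.65 × N²
N² = 258.8 / (6.3167 × 10⁻⁵) = 4,097,076
N ≈ √4,097,076 ≈ 2,024.1

2000 RPM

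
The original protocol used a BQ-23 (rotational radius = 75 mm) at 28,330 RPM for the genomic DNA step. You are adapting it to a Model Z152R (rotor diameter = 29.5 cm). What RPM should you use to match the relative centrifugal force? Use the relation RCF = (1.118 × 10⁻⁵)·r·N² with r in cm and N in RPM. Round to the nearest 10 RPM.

Original rotor: r = 75 mm = 7.5 cm
RCF = 1.118 × 10⁻⁵ × r × N²
RCF_original = 1.118 × 10⁻⁵ × 7.5 × (28330)² = 1.118 × 10⁻⁵ × 7.5 × 802,588,900 ≈ 67,297.1 × g
Your rotor: r = 29.5 / 2 = 14.75 cm
67,297.1 = 1.118 × 10⁻⁵ × 14.75 × N²
N² = 67,297.1 / (16.4905 × 10⁻⁵) = 408,096,177
N ≈ √408,096,177 ≈ 20,201.4

20200 RPM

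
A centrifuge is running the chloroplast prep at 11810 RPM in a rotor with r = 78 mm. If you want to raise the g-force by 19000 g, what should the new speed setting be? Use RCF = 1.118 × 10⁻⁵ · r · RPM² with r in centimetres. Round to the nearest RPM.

r = 78 mm = 7.8 cm
Current RCF = 1.118 × 10⁻⁵ × 7.8 × (11810)² = 1.118 × 10⁻⁵ × 7.8 × 139,476,100 ≈ 12,162.9 × g
Target RCF = 12,162.9 + 19,000 = 31,162.9 × g
N² = 31,162.9 / (8.7204 × 10⁻⁵) = 357,356,314
N ≈ √357,356,314 ≈ 18,903.9

18904 RPM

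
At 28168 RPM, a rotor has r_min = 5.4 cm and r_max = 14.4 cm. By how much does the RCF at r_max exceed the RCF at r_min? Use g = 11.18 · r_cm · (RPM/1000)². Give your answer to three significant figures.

79800 x g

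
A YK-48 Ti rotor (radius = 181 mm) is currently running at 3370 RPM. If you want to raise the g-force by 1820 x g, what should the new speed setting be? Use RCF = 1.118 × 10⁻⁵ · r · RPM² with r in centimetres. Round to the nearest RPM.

r = 181 mm = 18.1 cm
Current RCF = 1.118 × 10⁻⁵ × 18.1 × (3370)² = 1.118 × 10⁻⁵ × 18.1 × 11,356,900 ≈ 2,298.2 × g
Target RCF = 2,298.2 + 1,820 = 4,118.2 × g
N² = 4,118.2 / (20.2358 × 10⁻⁵) = 20,351,061
N ≈ √20,351,061 ≈ 4,511.2

≈ 4511 RPM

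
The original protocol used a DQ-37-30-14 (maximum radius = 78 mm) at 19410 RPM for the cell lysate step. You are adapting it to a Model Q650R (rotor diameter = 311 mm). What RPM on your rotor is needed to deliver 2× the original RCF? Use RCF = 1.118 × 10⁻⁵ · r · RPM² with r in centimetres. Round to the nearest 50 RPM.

Original rotor: r = 78 mm = 7.8 cm
RCF_original = 1.118 × 10⁻⁵ × 7.8 × (19410)² = 1.118 × 10⁻⁵ × 7.8 × 376,748,100 ≈ 32,853.9 × g
Target RCF = 2 × 32,853.9 ≈ 65,707.8 × g
Your rotor: r = 311 mm / 2 = 155.5 mm = 15.55 cm
65,707.8 = 1.118 × 10⁻⁵ × 15.55 × N²
N² = 65,707.8 / (17.3849 × 10⁻⁵) = 377,959,033
N ≈ √377,959,033 ≈ 19,441.2

19450 RPM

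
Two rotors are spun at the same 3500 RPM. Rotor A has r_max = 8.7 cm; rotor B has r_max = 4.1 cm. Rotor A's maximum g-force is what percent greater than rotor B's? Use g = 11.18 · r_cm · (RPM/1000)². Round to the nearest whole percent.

At equal RPM, RCF scales linearly with r: ratio = 8.7 / 4.1 = 2.1220.
So rotor A delivers 112.2% more g-force.

112%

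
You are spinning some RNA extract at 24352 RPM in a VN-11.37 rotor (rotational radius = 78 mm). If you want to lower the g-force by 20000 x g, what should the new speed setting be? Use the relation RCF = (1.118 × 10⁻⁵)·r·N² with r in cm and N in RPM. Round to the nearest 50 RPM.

r = 78 mm = 7.8 cm
Current RCF = 1.118 × 10⁻⁵ × 7.8 × (24352)² = 1.118 × 10⁻⁵ × 7.8 × 593,019,904 ≈ 51,713.7 × g
Target RCF = 51,713.7 − 20,000 = 31,713.7 × g
N² = 31,713.7 / (8.7204 × 10⁻⁵) = 363,672,538
N ≈ √363,672,538 ≈ 19,070.2

N₂ ≈ 19050 RPM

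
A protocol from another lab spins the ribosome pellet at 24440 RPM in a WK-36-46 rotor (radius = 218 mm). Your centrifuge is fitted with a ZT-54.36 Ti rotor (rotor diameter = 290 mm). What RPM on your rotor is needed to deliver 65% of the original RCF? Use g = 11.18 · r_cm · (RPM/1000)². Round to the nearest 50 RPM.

≈ 24150 RPM

Original rotor: r = 218 mm = 21.8 cm
RCF_original = 11.18 × 21.8 × (24.44)² = 11.18 × 21.8 × 597.3136 ≈ 145,579.7 × g
Target RCF = 0.65 × 145,579.7 ≈ 94,626.8 × g
Your rotor: r = 290 mm / 2 = 145 mm = 14.5 cm
94,626.8 = 11.18 × 14.5 × (N/1000)²
(N/1000)² = 94,626.8 / 162.11 = 583.7197
N = 1000 × √583.7197 ≈ 24,160.3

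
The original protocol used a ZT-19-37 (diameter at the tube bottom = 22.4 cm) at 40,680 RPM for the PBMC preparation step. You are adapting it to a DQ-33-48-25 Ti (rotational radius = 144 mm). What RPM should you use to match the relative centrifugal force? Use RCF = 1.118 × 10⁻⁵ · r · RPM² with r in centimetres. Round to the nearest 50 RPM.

≈ 35900 RPM

Original rotor: r = 22.4 / 2 = 11.2 cm
RCF_original = 1.118 × 10⁻⁵ × 11.2 × (40680)² = 1.118 × 10⁻⁵ × 11.2 × 1,654,862,400 ≈ 207,215.3 × g
Your rotor: r = 144 mm = 14.4 cm
207,215.3 = 1.118 × 10⁻⁵ × 14.4 × N²
N² = 207,215.3 / (16.0992 × 10⁻⁵) = 1,287,115,509
N ≈ √1,287,115,509 ≈ 35,876.4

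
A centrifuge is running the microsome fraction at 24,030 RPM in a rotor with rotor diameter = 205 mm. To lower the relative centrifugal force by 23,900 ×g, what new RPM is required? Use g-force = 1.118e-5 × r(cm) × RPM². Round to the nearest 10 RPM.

≈ 19210 RPM

r = 205 mm / 2 = 102.5 mm = 10.25 cm
Current RCF = 1.118 × 10⁻⁵ × 10.25 × (24030)² = 1.118 × 10⁻⁵ × 10.25 × 577,440,900 ≈ 66,171.8 × g
Target RCF = 66,171.8 − 23,900 = 42,271.8 × g
N² = 42,271.8 / (11.4595 × 10⁻⁵) = 368,879,969
N ≈ √368,879,969 ≈ 19,206.2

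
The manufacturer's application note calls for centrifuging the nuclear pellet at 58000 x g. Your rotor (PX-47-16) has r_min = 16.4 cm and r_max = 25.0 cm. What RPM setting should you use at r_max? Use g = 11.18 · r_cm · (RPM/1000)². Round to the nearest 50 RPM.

N ≈ 14400 RPM

Use r_max = 25.0 cm.
RCF = 11.18 × r × (N/1000)²
58,000 = 11.18 × 25 × (N/1000)²
(N/1000)² = 58,000 / 279.5 = 207.5134
N = 1000 × √207.5134 ≈ 14,405.3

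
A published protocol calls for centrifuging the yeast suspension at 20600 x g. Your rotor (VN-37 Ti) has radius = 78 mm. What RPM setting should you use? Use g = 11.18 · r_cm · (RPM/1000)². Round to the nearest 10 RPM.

r = 78 mm = 7.8 cm
20,600 = 11.18 × 7.8 × (N/1000)²
(N/1000)² = 20,600 / 87.204 = 236.2277
N = 1000 × √236.2277 ≈ 15,369.7

≈ 15370 RPM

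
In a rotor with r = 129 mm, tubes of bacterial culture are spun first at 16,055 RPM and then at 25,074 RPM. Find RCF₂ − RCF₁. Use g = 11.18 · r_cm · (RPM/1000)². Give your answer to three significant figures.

≈ 53500 × g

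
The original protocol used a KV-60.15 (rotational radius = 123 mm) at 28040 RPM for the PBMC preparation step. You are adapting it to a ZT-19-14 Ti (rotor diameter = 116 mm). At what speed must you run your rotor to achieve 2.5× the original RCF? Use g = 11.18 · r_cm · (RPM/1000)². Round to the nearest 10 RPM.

64560 RPM

Original rotor: r = 123 mm = 12.3 cm
RCF_original = 11.18 × 12.3 × (28.04)² = 11.18 × 12.3 × 786.2416 ≈ 108,119.2 × g
Target RCF = 2.5 × 108,119.2 ≈ 270,298 × g
Your rotor: r = 116 mm / 2 = 58 mm = 5.8 cm
270,298 = 11.18 × 5.8 × (N/1000)²
(N/1000)² = 270,298 / 64.844 = 4168.435
N = 1000 × √4168.435 ≈ 64,563.4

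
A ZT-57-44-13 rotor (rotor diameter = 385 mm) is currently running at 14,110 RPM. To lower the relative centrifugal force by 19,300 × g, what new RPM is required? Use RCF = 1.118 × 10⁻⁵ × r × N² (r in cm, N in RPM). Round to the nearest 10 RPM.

r = 385 mm / 2 = 192.5 mm = 19.25 cm
Current RCF = 1.118 × 10⁻⁵ × 19.25 × (14110)² = 1.118 × 10⁻⁵ × 19.25 × 199,092,100 ≈ 42,847.6 × g
Target RCF = 42,847.6 − 19,300 = 23,547.6 × g
N² = 23,547.6 / (21.5215 × 10⁻⁵) = 109,414,307
N ≈ √109,414,307 ≈ 10,460.1

≈ 10460 RPM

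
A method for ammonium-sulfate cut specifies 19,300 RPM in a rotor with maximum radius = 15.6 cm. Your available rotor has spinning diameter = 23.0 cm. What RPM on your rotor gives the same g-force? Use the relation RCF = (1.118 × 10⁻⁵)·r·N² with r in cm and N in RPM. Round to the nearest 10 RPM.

22480 RPM

RCF_original = 1.118 × 10⁻⁵ × 15.6 × (19300)² = 1.118 × 10⁻⁵ × 15.6 × 372,490,000 ≈ 64,965.2 × g
Your rotor: r = 23.0 / 2 = 11.5 cm
64,965.2 = 1.118 × 10⁻⁵ × 11.5 × N²
N² = 64,965.2 / (12.857 × 10⁻⁵) = 505,290,503
N ≈ √505,290,503 ≈ 22,478.7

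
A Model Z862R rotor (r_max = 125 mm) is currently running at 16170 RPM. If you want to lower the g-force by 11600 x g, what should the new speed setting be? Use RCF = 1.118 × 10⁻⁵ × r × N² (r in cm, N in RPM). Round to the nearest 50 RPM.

r = 125 mm = 12.5 cm
Current RCF = 1.118 × 10⁻⁵ × 12.5 × (16170)² = 1.118 × 10⁻⁵ × 12.5 × 261,468,900 ≈ 36,540.3 × g
Target RCF = 36,540.3 − 11,600 = 24,940.3 × g
N² = 24,940.3 / (13.975 × 10⁻⁵) = 178,463,685
N ≈ √178,463,685 ≈ 13,359.0

≈ 13350 RPM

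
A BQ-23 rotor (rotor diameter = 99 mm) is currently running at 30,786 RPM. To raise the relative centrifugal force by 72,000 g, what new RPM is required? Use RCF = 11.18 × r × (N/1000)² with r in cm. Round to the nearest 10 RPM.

47420 RPM

r = 99 mm / 2 = 49.5 mm = 4.95 cm
Current RCF = 11.18 × 4.95 × (30.786)² = 11.18 × 4.95 × 947.777796 ≈ 52,451 × g
Target RCF = 52,451 + 72,000 = 124,451 × g
(N/1000)² = 124,451 / 55.341 = 2248.803
N = 1000 × √2248.803 ≈ 47,421.5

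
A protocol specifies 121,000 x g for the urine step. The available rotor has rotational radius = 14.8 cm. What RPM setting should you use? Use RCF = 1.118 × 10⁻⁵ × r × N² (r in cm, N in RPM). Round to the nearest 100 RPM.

RCF = 1.118 × 10⁻⁵ × r × N²
121,000 = 1.118 × 10⁻⁵ × 14.8 × N²
N² = 121,000 / (16.5464 × 10⁻⁵) = 731,276,894
N ≈ √731,276,894 ≈ 27,042.1

≈ 27000 RPM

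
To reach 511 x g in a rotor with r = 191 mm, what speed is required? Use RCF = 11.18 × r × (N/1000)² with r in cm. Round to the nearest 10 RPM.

r = 191 mm = 19.1 cm
RCF = 11.18 × r × (N/1000)²
511 = 11.18 × 19.1 × (N/1000)²
(N/1000)² = 511 / 213.538 = 2.393017
N = 1000 × √2.393017 ≈ 1,546.9

≈ 1550 RPM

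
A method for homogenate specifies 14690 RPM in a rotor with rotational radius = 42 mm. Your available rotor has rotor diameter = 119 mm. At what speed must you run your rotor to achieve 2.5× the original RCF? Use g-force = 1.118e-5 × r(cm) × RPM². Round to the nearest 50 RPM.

≈ 19500 RPM

Original rotor: r = 42 mm = 4.2 cm
RCF_original = 1.118 × 10⁻⁵ × 4.2 × (14690)² = 1.118 × 10⁻⁵ × 4.2 × 215,796,100 ≈ 10,132.9 × g
Target RCF = 2.5 × 10,132.9 ≈ 25,332.2 × g
Your rotor: r = 119 mm / 2 = 59.5 mm = 5.95 cm
25,332.2 = 1.118 × 10⁻⁵ × 5.95 × N²
N² = 25,332.2 / (6.6521 × 10⁻⁵) = 380,815,081
N ≈ √380,815,081 ≈ 19,514.5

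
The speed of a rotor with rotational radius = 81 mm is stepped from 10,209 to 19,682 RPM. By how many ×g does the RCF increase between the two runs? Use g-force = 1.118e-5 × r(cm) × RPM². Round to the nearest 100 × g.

r = 81 mm = 8.1 cm
RCF₁ = 1.118 × 10⁻⁵ × 8.1 × (10209)² = 1.118 × 10⁻⁵ × 8.1 × 104,223,681 ≈ 9,438.3 × g
RCF₂ = 1.118 × 10⁻⁵ × 8.1 × (19682)² = 1.118 × 10⁻⁵ × 8.1 × 387,381,124 ≈ 35,080.5 × g
Increase = 35,080.5 − 9,438.3 = 25,642.2

25600 ×g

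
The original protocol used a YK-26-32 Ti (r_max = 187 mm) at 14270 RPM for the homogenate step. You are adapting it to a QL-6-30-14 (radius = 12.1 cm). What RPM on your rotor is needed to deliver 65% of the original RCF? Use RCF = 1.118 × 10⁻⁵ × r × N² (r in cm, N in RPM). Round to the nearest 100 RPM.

14300 RPM

Original rotor: r = 187 mm = 18.7 cm
RCF_original = 1.118 × 10⁻⁵ × 18.7 × (14270)² = 1.118 × 10⁻⁵ × 18.7 × 203,632,900 ≈ 42,572.7 × g
Target RCF = 0.65 × 42,572.7 ≈ 27,672.3 × g
27,672.3 = 1.118 × 10⁻⁵ × 12.1 × N²
N² = 27,672.3 / (13.5278 × 10⁻⁵) = 204,558,760
N ≈ √204,558,760 ≈ 14,302.4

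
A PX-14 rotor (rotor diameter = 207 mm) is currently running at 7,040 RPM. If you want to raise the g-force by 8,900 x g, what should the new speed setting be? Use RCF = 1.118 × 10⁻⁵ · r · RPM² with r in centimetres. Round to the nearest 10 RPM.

11250 RPM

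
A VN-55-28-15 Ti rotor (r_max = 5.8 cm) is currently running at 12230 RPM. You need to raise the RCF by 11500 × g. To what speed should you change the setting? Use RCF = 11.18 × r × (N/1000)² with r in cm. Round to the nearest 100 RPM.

N₂ ≈ 18100 RPM

Current RCF = 11.18 × 5.8 × (12.23)² = 11.18 × 5.8 × 149.5729 ≈ 9,698.9 × g
Target RCF = 9,698.9 + 11,500 = 21,198.9 × g
(N/1000)² = 21,198.9 / 64.844 = 326.9215
N = 1000 × √326.9215 ≈ 18,081.0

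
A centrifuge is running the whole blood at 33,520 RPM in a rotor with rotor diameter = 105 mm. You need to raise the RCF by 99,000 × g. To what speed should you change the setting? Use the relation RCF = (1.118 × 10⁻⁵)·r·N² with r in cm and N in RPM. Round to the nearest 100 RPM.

≈ 53000 RPM

r = 105 mm / 2 = 52.5 mm = 5.25 cm
Current RCF = 1.118 × 10⁻⁵ × 5.25 × (33520)² = 1.118 × 10⁻⁵ × 5.25 × 1,123,590,400 ≈ 65,949.1 × g
Target RCF = 65,949.1 + 99,000 = 164,949.1 × g
N² = 164,949.1 / (5.8695 × 10⁻⁵) = 2,810,275,151
N ≈ √2,810,275,151 ≈ 53,012.0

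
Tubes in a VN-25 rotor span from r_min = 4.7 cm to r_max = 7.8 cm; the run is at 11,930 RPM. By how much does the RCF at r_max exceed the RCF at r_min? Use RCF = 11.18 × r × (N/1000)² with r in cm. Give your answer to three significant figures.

ΔRCF = 11.18 × (r_max − r_min) × (N/1000)² = 11.18 × 3.1 × 142.3249 ≈ 4,932.7

≈ 4930 g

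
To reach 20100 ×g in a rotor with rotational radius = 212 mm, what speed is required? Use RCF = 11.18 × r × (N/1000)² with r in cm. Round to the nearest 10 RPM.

r = 212 mm = 21.2 cm
RCF = 11.18 × r × (N/1000)²
20,100 = 11.18 × 21.2 × (N/1000)²
(N/1000)² = 20,100 / 237.016 = 84.8044
N = 1000 × √84.8044 ≈ 9,208.9

9210 RPM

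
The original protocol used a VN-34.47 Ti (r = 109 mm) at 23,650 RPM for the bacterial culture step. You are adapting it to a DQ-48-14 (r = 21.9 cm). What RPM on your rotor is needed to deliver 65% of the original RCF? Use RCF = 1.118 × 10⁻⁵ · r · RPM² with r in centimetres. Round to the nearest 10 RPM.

Original rotor: r = 109 mm = 10.9 cm
RCF = 1.118 × 10⁻⁵ × r × N²
RCF_original = 1.118 × 10⁻⁵ × 10.9 × (23650)² = 1.118 × 10⁻⁵ × 10.9 × 559,322,500 ≈ 68,160.2 × g
Target RCF = 0.65 × 68,160.2 ≈ 44,304.1 × g
44,304.1 = 1.118 × 10⁻⁵ × 21.9 × N²
N² = 44,304.1 / (24.4842 × 10⁻⁵) = 180,949,755
N ≈ √180,949,755 ≈ 13,451.8

13450 RPM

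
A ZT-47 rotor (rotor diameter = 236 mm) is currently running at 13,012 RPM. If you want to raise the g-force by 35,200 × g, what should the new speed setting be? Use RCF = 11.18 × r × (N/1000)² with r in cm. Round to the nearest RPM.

N₂ ≈ 20884 RPM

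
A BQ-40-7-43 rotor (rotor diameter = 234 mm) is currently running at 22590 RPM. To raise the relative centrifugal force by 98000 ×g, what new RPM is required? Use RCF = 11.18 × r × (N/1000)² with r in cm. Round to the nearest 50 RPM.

r = 234 mm / 2 = 117 mm = 11.7 cm
Current RCF = 11.18 × 11.7 × (22.59)² = 11.18 × 11.7 × 510.3081 ≈ 66,751.4 × g
Target RCF = 66,751.4 + 98,000 = 164,751.4 × g
(N/1000)² = 164,751.4 / 130.806 = 1259.51
N = 1000 × √1259.51 ≈ 35,489.6

≈ 35500 RPM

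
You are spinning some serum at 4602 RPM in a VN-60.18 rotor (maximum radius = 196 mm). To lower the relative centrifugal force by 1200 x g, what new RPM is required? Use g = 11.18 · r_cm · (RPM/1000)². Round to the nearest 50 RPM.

≈ 3950 RPM

r = 196 mm = 19.6 cm
Current RCF = 11.18 × 19.6 × (4.602)² = 11.18 × 19.6 × 21.178404 ≈ 4,640.8 × g
Target RCF = 4,640.8 − 1,200 = 3,440.8 × g
(N/1000)² = 3,440.8 / 219.128 = 15.70224
N = 1000 × √15.70224 ≈ 3,962.6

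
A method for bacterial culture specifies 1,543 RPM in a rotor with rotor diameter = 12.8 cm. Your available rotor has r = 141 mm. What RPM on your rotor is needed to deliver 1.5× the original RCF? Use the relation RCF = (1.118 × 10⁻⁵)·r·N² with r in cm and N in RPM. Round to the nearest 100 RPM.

1300 RPM

Original rotor: r = 12.8 / 2 = 6.4 cm
RCF_original = 1.118 × 10⁻⁵ × 6.4 × (1543)² = 1.118 × 10⁻⁵ × 6.4 × 2,380,849 ≈ 170.4 × g
Target RCF = 1.5 × 170.4 ≈ 255.6 × g
Your rotor: r = 141 mm = 14.1 cm
255.6 = 1.118 × 10⁻⁵ × 14.1 × N²
N² = 255.6 / (15.7638 × 10⁻⁵) = 1,621,436
N ≈ √1,621,436 ≈ 1,273.4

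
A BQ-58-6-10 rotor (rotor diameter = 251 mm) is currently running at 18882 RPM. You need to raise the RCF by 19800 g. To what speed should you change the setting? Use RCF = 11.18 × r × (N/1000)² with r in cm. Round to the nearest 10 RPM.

r = 251 mm / 2 = 125.5 mm = 12.55 cm
Current RCF = 11.18 × 12.55 × (18.882)² = 11.18 × 12.55 × 356.529924 ≈ 50,024.4 × g
Target RCF = 50,024.4 + 19,800 = 69,824.4 × g
(N/1000)² = 69,824.4 / 140.309 = 497.6473
N = 1000 × √497.6473 ≈ 22,308.0

22310 RPM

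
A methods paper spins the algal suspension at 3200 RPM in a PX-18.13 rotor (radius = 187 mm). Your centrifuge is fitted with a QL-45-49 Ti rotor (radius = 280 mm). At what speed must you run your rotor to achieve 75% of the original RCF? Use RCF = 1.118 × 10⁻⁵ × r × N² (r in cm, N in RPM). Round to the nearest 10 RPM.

≈ 2260 RPM

Original rotor: r = 187 mm = 18.7 cm
RCF_original = 1.118 × 10⁻⁵ × 18.7 × (3200)² = 1.118 × 10⁻⁵ × 18.7 × 10,240,000 ≈ 2,140.8 × g
Target RCF = 0.75 × 2,140.8 ≈ 1,605.6 × g
Your rotor: r = 280 mm = 28.0 cm
1,605.6 = 1.118 × 10⁻⁵ × 28 × N²
N² = 1,605.6 / (31.304 × 10⁻⁵) = 5,129,057
N ≈ √5,129,057 ≈ 2,264.7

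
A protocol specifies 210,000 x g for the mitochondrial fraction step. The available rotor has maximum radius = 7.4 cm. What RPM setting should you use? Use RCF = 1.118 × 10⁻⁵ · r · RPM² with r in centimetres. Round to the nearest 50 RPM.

50400 RPM

210,000 = 1.118 × 10⁻⁵ × 7.4 × N²
N² = 210,000 / (8.2732 × 10⁻⁵) = 2,538,316,492
N ≈ √2,538,316,492 ≈ 50,381.7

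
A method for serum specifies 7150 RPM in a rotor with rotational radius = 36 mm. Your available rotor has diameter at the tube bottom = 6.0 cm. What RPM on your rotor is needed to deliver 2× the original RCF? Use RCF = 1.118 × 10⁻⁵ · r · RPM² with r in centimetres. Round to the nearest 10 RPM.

Original rotor: r = 36 mm = 3.6 cm
RCF = 1.118 × 10⁻⁵ × r × N²
RCF_original = 1.118 × 10⁻⁵ × 3.6 × (7150)² = 1.118 × 10⁻⁵ × 3.6 × 51,122,500 ≈ 2,057.6 × g
Target RCF = 2 × 2,057.6 ≈ 4,115.2 × g
Your rotor: r = 6.0 / 2 = 3 cm
4,115.2 = 1.118 × 10⁻⁵ × 3 × N²
N² = 4,115.2 / (3.354 × 10⁻⁵) = 122,695,289
N ≈ √122,695,289 ≈ 11,076.8

11080 RPM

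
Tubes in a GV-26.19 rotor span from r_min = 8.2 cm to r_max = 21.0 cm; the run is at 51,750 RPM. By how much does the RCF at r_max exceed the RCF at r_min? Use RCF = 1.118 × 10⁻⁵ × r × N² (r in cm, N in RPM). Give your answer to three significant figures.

≈ 383000 × g

ΔRCF = 1.118 × 10⁻⁵ × (r_max − r_min) × N² = 1.118 × 10⁻⁵ × 12.8 × 2,678,062,500 ≈ 383,241.5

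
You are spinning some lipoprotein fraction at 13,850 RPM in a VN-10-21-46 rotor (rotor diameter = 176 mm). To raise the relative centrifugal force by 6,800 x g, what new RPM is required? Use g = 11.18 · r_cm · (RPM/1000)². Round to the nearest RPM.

N₂ ≈ 16154 RPM

r = 176 mm / 2 = 88 mm = 8.8 cm
Current RCF = 11.18 × 8.8 × (13.85)² = 11.18 × 8.8 × 191.8225 ≈ 18,872.3 × g
Target RCF = 18,872.3 + 6,800 = 25,672.3 × g
(N/1000)² = 25,672.3 / 98.384 = 260.9398
N = 1000 × √260.9398 ≈ 16,153.6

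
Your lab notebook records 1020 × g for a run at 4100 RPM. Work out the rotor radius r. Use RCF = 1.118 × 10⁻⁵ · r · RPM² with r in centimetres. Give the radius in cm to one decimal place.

1020 = 1.118 × 10⁻⁵ × r × (4100)²
r = 1020 / (1.118 × 10⁻⁵ × 16,810,000) = 1020 / 187.9358 ≈ 5.427 cm

5.4 cm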